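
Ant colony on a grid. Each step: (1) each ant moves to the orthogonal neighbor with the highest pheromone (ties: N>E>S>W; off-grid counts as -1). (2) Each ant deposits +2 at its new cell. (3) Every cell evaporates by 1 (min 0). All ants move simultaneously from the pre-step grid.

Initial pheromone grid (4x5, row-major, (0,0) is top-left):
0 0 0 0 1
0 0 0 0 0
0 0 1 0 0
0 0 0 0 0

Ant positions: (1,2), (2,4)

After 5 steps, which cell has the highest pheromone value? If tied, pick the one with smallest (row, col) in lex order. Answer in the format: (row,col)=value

Step 1: ant0:(1,2)->S->(2,2) | ant1:(2,4)->N->(1,4)
  grid max=2 at (2,2)
Step 2: ant0:(2,2)->N->(1,2) | ant1:(1,4)->N->(0,4)
  grid max=1 at (0,4)
Step 3: ant0:(1,2)->S->(2,2) | ant1:(0,4)->S->(1,4)
  grid max=2 at (2,2)
Step 4: ant0:(2,2)->N->(1,2) | ant1:(1,4)->N->(0,4)
  grid max=1 at (0,4)
Step 5: ant0:(1,2)->S->(2,2) | ant1:(0,4)->S->(1,4)
  grid max=2 at (2,2)
Final grid:
  0 0 0 0 0
  0 0 0 0 1
  0 0 2 0 0
  0 0 0 0 0
Max pheromone 2 at (2,2)

Answer: (2,2)=2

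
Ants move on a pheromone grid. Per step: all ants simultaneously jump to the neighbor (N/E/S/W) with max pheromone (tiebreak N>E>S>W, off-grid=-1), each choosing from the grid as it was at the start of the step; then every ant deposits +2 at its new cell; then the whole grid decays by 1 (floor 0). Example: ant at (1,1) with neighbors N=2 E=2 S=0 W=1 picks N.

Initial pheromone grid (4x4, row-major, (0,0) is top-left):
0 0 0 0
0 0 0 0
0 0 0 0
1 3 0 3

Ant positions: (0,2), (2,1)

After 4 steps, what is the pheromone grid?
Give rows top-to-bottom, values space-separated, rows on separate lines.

After step 1: ants at (0,3),(3,1)
  0 0 0 1
  0 0 0 0
  0 0 0 0
  0 4 0 2
After step 2: ants at (1,3),(2,1)
  0 0 0 0
  0 0 0 1
  0 1 0 0
  0 3 0 1
After step 3: ants at (0,3),(3,1)
  0 0 0 1
  0 0 0 0
  0 0 0 0
  0 4 0 0
After step 4: ants at (1,3),(2,1)
  0 0 0 0
  0 0 0 1
  0 1 0 0
  0 3 0 0

0 0 0 0
0 0 0 1
0 1 0 0
0 3 0 0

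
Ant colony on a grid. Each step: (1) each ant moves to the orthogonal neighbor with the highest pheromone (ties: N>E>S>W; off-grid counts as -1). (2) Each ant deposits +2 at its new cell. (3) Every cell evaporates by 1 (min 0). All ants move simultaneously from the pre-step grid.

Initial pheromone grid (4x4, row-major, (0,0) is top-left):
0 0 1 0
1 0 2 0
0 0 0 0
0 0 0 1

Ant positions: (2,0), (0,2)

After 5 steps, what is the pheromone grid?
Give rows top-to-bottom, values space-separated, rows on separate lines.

After step 1: ants at (1,0),(1,2)
  0 0 0 0
  2 0 3 0
  0 0 0 0
  0 0 0 0
After step 2: ants at (0,0),(0,2)
  1 0 1 0
  1 0 2 0
  0 0 0 0
  0 0 0 0
After step 3: ants at (1,0),(1,2)
  0 0 0 0
  2 0 3 0
  0 0 0 0
  0 0 0 0
After step 4: ants at (0,0),(0,2)
  1 0 1 0
  1 0 2 0
  0 0 0 0
  0 0 0 0
After step 5: ants at (1,0),(1,2)
  0 0 0 0
  2 0 3 0
  0 0 0 0
  0 0 0 0

0 0 0 0
2 0 3 0
0 0 0 0
0 0 0 0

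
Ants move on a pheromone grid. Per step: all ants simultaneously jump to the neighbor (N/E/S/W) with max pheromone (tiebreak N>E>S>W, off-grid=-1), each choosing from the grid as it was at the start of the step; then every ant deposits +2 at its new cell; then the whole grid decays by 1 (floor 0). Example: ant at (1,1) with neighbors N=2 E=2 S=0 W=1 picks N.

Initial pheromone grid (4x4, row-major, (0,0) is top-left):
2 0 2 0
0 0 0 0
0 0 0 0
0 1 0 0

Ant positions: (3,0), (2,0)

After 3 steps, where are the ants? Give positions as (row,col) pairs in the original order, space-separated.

Step 1: ant0:(3,0)->E->(3,1) | ant1:(2,0)->N->(1,0)
  grid max=2 at (3,1)
Step 2: ant0:(3,1)->N->(2,1) | ant1:(1,0)->N->(0,0)
  grid max=2 at (0,0)
Step 3: ant0:(2,1)->S->(3,1) | ant1:(0,0)->E->(0,1)
  grid max=2 at (3,1)

(3,1) (0,1)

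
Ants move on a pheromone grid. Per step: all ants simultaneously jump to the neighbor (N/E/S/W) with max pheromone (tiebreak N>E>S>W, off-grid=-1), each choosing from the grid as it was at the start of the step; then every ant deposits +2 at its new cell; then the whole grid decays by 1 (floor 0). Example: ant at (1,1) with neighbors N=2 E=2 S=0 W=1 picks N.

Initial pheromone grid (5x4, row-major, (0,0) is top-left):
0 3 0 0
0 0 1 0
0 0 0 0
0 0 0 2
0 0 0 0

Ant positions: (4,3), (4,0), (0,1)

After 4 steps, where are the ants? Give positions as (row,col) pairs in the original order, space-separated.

Step 1: ant0:(4,3)->N->(3,3) | ant1:(4,0)->N->(3,0) | ant2:(0,1)->E->(0,2)
  grid max=3 at (3,3)
Step 2: ant0:(3,3)->N->(2,3) | ant1:(3,0)->N->(2,0) | ant2:(0,2)->W->(0,1)
  grid max=3 at (0,1)
Step 3: ant0:(2,3)->S->(3,3) | ant1:(2,0)->N->(1,0) | ant2:(0,1)->E->(0,2)
  grid max=3 at (3,3)
Step 4: ant0:(3,3)->N->(2,3) | ant1:(1,0)->N->(0,0) | ant2:(0,2)->W->(0,1)
  grid max=3 at (0,1)

(2,3) (0,0) (0,1)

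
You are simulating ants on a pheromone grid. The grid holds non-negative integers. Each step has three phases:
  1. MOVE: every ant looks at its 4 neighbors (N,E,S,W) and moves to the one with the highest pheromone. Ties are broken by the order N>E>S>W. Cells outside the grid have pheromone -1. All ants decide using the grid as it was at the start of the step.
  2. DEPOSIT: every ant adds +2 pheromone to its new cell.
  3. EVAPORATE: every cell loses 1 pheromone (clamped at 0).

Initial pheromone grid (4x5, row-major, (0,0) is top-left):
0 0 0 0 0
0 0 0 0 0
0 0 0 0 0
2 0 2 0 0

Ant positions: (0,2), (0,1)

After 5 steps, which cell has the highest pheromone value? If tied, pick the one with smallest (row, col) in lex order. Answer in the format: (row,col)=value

Step 1: ant0:(0,2)->E->(0,3) | ant1:(0,1)->E->(0,2)
  grid max=1 at (0,2)
Step 2: ant0:(0,3)->W->(0,2) | ant1:(0,2)->E->(0,3)
  grid max=2 at (0,2)
Step 3: ant0:(0,2)->E->(0,3) | ant1:(0,3)->W->(0,2)
  grid max=3 at (0,2)
Step 4: ant0:(0,3)->W->(0,2) | ant1:(0,2)->E->(0,3)
  grid max=4 at (0,2)
Step 5: ant0:(0,2)->E->(0,3) | ant1:(0,3)->W->(0,2)
  grid max=5 at (0,2)
Final grid:
  0 0 5 5 0
  0 0 0 0 0
  0 0 0 0 0
  0 0 0 0 0
Max pheromone 5 at (0,2)

Answer: (0,2)=5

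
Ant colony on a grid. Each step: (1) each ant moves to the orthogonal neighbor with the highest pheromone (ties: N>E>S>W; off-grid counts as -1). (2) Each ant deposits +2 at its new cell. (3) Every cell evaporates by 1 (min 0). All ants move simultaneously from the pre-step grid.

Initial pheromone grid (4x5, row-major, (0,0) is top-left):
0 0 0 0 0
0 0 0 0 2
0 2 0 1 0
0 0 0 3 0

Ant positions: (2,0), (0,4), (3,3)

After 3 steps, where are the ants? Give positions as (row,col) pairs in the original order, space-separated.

Step 1: ant0:(2,0)->E->(2,1) | ant1:(0,4)->S->(1,4) | ant2:(3,3)->N->(2,3)
  grid max=3 at (1,4)
Step 2: ant0:(2,1)->N->(1,1) | ant1:(1,4)->N->(0,4) | ant2:(2,3)->S->(3,3)
  grid max=3 at (3,3)
Step 3: ant0:(1,1)->S->(2,1) | ant1:(0,4)->S->(1,4) | ant2:(3,3)->N->(2,3)
  grid max=3 at (1,4)

(2,1) (1,4) (2,3)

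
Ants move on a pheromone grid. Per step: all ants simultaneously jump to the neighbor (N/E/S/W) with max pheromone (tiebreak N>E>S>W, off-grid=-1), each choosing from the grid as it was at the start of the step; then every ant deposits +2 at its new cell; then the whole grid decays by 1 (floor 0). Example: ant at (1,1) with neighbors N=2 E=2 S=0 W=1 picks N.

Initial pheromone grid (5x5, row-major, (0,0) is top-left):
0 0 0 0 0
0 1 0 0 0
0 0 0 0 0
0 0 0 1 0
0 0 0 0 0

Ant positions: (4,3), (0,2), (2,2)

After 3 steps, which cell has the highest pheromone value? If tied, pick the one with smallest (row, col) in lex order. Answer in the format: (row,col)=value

Answer: (3,3)=2

Derivation:
Step 1: ant0:(4,3)->N->(3,3) | ant1:(0,2)->E->(0,3) | ant2:(2,2)->N->(1,2)
  grid max=2 at (3,3)
Step 2: ant0:(3,3)->N->(2,3) | ant1:(0,3)->E->(0,4) | ant2:(1,2)->N->(0,2)
  grid max=1 at (0,2)
Step 3: ant0:(2,3)->S->(3,3) | ant1:(0,4)->S->(1,4) | ant2:(0,2)->E->(0,3)
  grid max=2 at (3,3)
Final grid:
  0 0 0 1 0
  0 0 0 0 1
  0 0 0 0 0
  0 0 0 2 0
  0 0 0 0 0
Max pheromone 2 at (3,3)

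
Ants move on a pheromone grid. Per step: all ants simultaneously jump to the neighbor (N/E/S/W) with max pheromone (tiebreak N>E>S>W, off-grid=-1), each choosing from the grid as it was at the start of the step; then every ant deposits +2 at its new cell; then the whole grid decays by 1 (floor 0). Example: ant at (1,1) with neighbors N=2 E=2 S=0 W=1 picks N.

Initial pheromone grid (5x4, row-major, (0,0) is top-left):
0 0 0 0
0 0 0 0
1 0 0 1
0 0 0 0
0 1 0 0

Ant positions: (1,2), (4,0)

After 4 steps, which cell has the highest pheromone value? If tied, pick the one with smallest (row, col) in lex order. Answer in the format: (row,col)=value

Answer: (0,3)=1

Derivation:
Step 1: ant0:(1,2)->N->(0,2) | ant1:(4,0)->E->(4,1)
  grid max=2 at (4,1)
Step 2: ant0:(0,2)->E->(0,3) | ant1:(4,1)->N->(3,1)
  grid max=1 at (0,3)
Step 3: ant0:(0,3)->S->(1,3) | ant1:(3,1)->S->(4,1)
  grid max=2 at (4,1)
Step 4: ant0:(1,3)->N->(0,3) | ant1:(4,1)->N->(3,1)
  grid max=1 at (0,3)
Final grid:
  0 0 0 1
  0 0 0 0
  0 0 0 0
  0 1 0 0
  0 1 0 0
Max pheromone 1 at (0,3)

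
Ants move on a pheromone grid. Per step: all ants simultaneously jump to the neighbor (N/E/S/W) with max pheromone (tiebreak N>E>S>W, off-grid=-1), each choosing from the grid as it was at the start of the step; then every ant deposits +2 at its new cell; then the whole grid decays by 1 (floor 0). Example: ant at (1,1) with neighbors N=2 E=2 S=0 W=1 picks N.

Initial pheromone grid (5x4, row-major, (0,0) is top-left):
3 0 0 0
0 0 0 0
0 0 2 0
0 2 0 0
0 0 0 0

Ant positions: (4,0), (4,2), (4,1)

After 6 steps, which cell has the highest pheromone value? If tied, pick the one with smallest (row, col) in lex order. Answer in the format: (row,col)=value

Answer: (3,1)=14

Derivation:
Step 1: ant0:(4,0)->N->(3,0) | ant1:(4,2)->N->(3,2) | ant2:(4,1)->N->(3,1)
  grid max=3 at (3,1)
Step 2: ant0:(3,0)->E->(3,1) | ant1:(3,2)->W->(3,1) | ant2:(3,1)->E->(3,2)
  grid max=6 at (3,1)
Step 3: ant0:(3,1)->E->(3,2) | ant1:(3,1)->E->(3,2) | ant2:(3,2)->W->(3,1)
  grid max=7 at (3,1)
Step 4: ant0:(3,2)->W->(3,1) | ant1:(3,2)->W->(3,1) | ant2:(3,1)->E->(3,2)
  grid max=10 at (3,1)
Step 5: ant0:(3,1)->E->(3,2) | ant1:(3,1)->E->(3,2) | ant2:(3,2)->W->(3,1)
  grid max=11 at (3,1)
Step 6: ant0:(3,2)->W->(3,1) | ant1:(3,2)->W->(3,1) | ant2:(3,1)->E->(3,2)
  grid max=14 at (3,1)
Final grid:
  0 0 0 0
  0 0 0 0
  0 0 0 0
  0 14 10 0
  0 0 0 0
Max pheromone 14 at (3,1)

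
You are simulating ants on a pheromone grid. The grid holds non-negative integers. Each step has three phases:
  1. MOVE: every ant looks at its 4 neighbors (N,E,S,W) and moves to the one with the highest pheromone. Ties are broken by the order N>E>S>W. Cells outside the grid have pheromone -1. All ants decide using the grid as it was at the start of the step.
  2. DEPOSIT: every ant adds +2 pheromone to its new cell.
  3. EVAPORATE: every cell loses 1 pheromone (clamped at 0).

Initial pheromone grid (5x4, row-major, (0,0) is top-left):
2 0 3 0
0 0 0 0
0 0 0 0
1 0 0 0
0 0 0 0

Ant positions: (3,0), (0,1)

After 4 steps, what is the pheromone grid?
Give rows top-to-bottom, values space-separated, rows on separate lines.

After step 1: ants at (2,0),(0,2)
  1 0 4 0
  0 0 0 0
  1 0 0 0
  0 0 0 0
  0 0 0 0
After step 2: ants at (1,0),(0,3)
  0 0 3 1
  1 0 0 0
  0 0 0 0
  0 0 0 0
  0 0 0 0
After step 3: ants at (0,0),(0,2)
  1 0 4 0
  0 0 0 0
  0 0 0 0
  0 0 0 0
  0 0 0 0
After step 4: ants at (0,1),(0,3)
  0 1 3 1
  0 0 0 0
  0 0 0 0
  0 0 0 0
  0 0 0 0

0 1 3 1
0 0 0 0
0 0 0 0
0 0 0 0
0 0 0 0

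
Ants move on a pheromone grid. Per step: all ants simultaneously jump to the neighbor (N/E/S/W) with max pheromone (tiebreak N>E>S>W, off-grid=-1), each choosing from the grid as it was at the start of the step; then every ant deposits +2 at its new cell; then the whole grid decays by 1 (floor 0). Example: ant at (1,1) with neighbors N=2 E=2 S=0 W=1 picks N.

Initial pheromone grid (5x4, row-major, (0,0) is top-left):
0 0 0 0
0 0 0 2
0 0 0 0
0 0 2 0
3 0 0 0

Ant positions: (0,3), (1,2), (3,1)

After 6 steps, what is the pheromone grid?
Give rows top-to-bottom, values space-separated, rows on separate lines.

After step 1: ants at (1,3),(1,3),(3,2)
  0 0 0 0
  0 0 0 5
  0 0 0 0
  0 0 3 0
  2 0 0 0
After step 2: ants at (0,3),(0,3),(2,2)
  0 0 0 3
  0 0 0 4
  0 0 1 0
  0 0 2 0
  1 0 0 0
After step 3: ants at (1,3),(1,3),(3,2)
  0 0 0 2
  0 0 0 7
  0 0 0 0
  0 0 3 0
  0 0 0 0
After step 4: ants at (0,3),(0,3),(2,2)
  0 0 0 5
  0 0 0 6
  0 0 1 0
  0 0 2 0
  0 0 0 0
After step 5: ants at (1,3),(1,3),(3,2)
  0 0 0 4
  0 0 0 9
  0 0 0 0
  0 0 3 0
  0 0 0 0
After step 6: ants at (0,3),(0,3),(2,2)
  0 0 0 7
  0 0 0 8
  0 0 1 0
  0 0 2 0
  0 0 0 0

0 0 0 7
0 0 0 8
0 0 1 0
0 0 2 0
0 0 0 0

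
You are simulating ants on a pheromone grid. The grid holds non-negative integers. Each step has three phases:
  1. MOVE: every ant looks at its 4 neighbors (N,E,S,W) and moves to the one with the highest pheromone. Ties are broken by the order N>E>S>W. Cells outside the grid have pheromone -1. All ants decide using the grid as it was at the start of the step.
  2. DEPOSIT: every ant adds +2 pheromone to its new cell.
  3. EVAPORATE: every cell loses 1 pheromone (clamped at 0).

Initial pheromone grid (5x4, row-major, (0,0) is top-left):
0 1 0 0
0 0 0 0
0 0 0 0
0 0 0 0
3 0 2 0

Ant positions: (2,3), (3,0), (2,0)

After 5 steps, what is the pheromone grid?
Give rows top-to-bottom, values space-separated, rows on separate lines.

After step 1: ants at (1,3),(4,0),(1,0)
  0 0 0 0
  1 0 0 1
  0 0 0 0
  0 0 0 0
  4 0 1 0
After step 2: ants at (0,3),(3,0),(0,0)
  1 0 0 1
  0 0 0 0
  0 0 0 0
  1 0 0 0
  3 0 0 0
After step 3: ants at (1,3),(4,0),(0,1)
  0 1 0 0
  0 0 0 1
  0 0 0 0
  0 0 0 0
  4 0 0 0
After step 4: ants at (0,3),(3,0),(0,2)
  0 0 1 1
  0 0 0 0
  0 0 0 0
  1 0 0 0
  3 0 0 0
After step 5: ants at (0,2),(4,0),(0,3)
  0 0 2 2
  0 0 0 0
  0 0 0 0
  0 0 0 0
  4 0 0 0

0 0 2 2
0 0 0 0
0 0 0 0
0 0 0 0
4 0 0 0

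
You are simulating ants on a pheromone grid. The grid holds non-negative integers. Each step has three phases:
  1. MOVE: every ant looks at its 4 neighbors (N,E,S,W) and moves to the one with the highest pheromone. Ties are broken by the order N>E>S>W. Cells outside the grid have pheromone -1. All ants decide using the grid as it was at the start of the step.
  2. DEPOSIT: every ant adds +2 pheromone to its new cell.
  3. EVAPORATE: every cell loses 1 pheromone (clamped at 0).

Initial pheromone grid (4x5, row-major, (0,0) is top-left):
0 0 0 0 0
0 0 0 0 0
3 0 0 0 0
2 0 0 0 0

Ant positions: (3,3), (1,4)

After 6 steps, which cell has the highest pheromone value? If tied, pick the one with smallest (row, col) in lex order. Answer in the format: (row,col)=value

Answer: (1,3)=5

Derivation:
Step 1: ant0:(3,3)->N->(2,3) | ant1:(1,4)->N->(0,4)
  grid max=2 at (2,0)
Step 2: ant0:(2,3)->N->(1,3) | ant1:(0,4)->S->(1,4)
  grid max=1 at (1,3)
Step 3: ant0:(1,3)->E->(1,4) | ant1:(1,4)->W->(1,3)
  grid max=2 at (1,3)
Step 4: ant0:(1,4)->W->(1,3) | ant1:(1,3)->E->(1,4)
  grid max=3 at (1,3)
Step 5: ant0:(1,3)->E->(1,4) | ant1:(1,4)->W->(1,3)
  grid max=4 at (1,3)
Step 6: ant0:(1,4)->W->(1,3) | ant1:(1,3)->E->(1,4)
  grid max=5 at (1,3)
Final grid:
  0 0 0 0 0
  0 0 0 5 5
  0 0 0 0 0
  0 0 0 0 0
Max pheromone 5 at (1,3)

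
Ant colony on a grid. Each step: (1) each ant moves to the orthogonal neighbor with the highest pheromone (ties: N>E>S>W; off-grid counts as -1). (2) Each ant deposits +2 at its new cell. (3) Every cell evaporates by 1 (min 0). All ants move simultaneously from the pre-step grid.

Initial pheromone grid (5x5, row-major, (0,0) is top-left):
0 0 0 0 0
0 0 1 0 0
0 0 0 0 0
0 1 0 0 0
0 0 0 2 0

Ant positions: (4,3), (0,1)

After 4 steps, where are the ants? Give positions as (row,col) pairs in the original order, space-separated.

Step 1: ant0:(4,3)->N->(3,3) | ant1:(0,1)->E->(0,2)
  grid max=1 at (0,2)
Step 2: ant0:(3,3)->S->(4,3) | ant1:(0,2)->E->(0,3)
  grid max=2 at (4,3)
Step 3: ant0:(4,3)->N->(3,3) | ant1:(0,3)->E->(0,4)
  grid max=1 at (0,4)
Step 4: ant0:(3,3)->S->(4,3) | ant1:(0,4)->S->(1,4)
  grid max=2 at (4,3)

(4,3) (1,4)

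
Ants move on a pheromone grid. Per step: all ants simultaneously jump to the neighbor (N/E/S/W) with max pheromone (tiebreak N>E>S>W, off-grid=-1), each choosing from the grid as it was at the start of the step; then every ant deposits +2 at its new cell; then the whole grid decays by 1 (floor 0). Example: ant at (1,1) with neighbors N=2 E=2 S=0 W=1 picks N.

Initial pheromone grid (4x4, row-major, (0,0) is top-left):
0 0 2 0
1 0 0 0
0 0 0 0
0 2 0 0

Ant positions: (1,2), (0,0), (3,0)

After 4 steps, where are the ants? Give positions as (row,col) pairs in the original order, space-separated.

Step 1: ant0:(1,2)->N->(0,2) | ant1:(0,0)->S->(1,0) | ant2:(3,0)->E->(3,1)
  grid max=3 at (0,2)
Step 2: ant0:(0,2)->E->(0,3) | ant1:(1,0)->N->(0,0) | ant2:(3,1)->N->(2,1)
  grid max=2 at (0,2)
Step 3: ant0:(0,3)->W->(0,2) | ant1:(0,0)->S->(1,0) | ant2:(2,1)->S->(3,1)
  grid max=3 at (0,2)
Step 4: ant0:(0,2)->E->(0,3) | ant1:(1,0)->N->(0,0) | ant2:(3,1)->N->(2,1)
  grid max=2 at (0,2)

(0,3) (0,0) (2,1)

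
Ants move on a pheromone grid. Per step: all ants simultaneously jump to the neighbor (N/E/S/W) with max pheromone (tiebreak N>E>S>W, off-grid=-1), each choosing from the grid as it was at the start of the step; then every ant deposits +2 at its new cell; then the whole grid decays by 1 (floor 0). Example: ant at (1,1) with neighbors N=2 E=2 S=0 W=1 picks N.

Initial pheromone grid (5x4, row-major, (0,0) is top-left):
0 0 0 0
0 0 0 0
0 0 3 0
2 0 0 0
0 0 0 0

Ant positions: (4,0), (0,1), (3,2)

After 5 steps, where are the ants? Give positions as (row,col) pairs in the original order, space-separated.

Step 1: ant0:(4,0)->N->(3,0) | ant1:(0,1)->E->(0,2) | ant2:(3,2)->N->(2,2)
  grid max=4 at (2,2)
Step 2: ant0:(3,0)->N->(2,0) | ant1:(0,2)->E->(0,3) | ant2:(2,2)->N->(1,2)
  grid max=3 at (2,2)
Step 3: ant0:(2,0)->S->(3,0) | ant1:(0,3)->S->(1,3) | ant2:(1,2)->S->(2,2)
  grid max=4 at (2,2)
Step 4: ant0:(3,0)->N->(2,0) | ant1:(1,3)->N->(0,3) | ant2:(2,2)->N->(1,2)
  grid max=3 at (2,2)
Step 5: ant0:(2,0)->S->(3,0) | ant1:(0,3)->S->(1,3) | ant2:(1,2)->S->(2,2)
  grid max=4 at (2,2)

(3,0) (1,3) (2,2)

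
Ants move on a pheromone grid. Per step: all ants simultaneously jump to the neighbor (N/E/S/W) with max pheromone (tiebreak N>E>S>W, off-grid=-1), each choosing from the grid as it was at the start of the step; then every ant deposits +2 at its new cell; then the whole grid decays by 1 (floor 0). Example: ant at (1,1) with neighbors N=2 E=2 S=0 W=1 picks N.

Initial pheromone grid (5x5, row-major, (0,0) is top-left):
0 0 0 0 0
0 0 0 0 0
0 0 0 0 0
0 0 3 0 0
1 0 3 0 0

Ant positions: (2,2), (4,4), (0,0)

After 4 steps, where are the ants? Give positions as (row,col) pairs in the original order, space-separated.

Step 1: ant0:(2,2)->S->(3,2) | ant1:(4,4)->N->(3,4) | ant2:(0,0)->E->(0,1)
  grid max=4 at (3,2)
Step 2: ant0:(3,2)->S->(4,2) | ant1:(3,4)->N->(2,4) | ant2:(0,1)->E->(0,2)
  grid max=3 at (3,2)
Step 3: ant0:(4,2)->N->(3,2) | ant1:(2,4)->N->(1,4) | ant2:(0,2)->E->(0,3)
  grid max=4 at (3,2)
Step 4: ant0:(3,2)->S->(4,2) | ant1:(1,4)->N->(0,4) | ant2:(0,3)->E->(0,4)
  grid max=3 at (0,4)

(4,2) (0,4) (0,4)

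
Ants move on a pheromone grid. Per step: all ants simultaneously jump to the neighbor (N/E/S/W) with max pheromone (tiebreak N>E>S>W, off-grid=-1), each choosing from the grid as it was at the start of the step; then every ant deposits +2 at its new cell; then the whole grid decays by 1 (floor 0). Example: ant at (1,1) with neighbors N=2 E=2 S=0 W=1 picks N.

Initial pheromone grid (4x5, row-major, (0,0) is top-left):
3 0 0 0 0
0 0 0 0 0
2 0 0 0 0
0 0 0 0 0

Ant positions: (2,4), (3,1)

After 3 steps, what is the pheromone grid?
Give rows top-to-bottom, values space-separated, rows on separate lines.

After step 1: ants at (1,4),(2,1)
  2 0 0 0 0
  0 0 0 0 1
  1 1 0 0 0
  0 0 0 0 0
After step 2: ants at (0,4),(2,0)
  1 0 0 0 1
  0 0 0 0 0
  2 0 0 0 0
  0 0 0 0 0
After step 3: ants at (1,4),(1,0)
  0 0 0 0 0
  1 0 0 0 1
  1 0 0 0 0
  0 0 0 0 0

0 0 0 0 0
1 0 0 0 1
1 0 0 0 0
0 0 0 0 0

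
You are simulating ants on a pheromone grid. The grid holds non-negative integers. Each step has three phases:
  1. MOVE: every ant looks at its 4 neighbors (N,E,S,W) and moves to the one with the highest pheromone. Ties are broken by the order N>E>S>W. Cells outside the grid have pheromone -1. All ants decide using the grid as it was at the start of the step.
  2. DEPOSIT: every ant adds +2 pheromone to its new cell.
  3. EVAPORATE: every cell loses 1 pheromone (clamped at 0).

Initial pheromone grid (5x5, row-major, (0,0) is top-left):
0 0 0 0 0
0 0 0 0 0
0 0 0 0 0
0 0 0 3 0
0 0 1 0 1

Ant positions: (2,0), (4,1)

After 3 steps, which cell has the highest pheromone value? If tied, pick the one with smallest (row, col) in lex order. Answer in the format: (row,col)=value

Step 1: ant0:(2,0)->N->(1,0) | ant1:(4,1)->E->(4,2)
  grid max=2 at (3,3)
Step 2: ant0:(1,0)->N->(0,0) | ant1:(4,2)->N->(3,2)
  grid max=1 at (0,0)
Step 3: ant0:(0,0)->E->(0,1) | ant1:(3,2)->E->(3,3)
  grid max=2 at (3,3)
Final grid:
  0 1 0 0 0
  0 0 0 0 0
  0 0 0 0 0
  0 0 0 2 0
  0 0 0 0 0
Max pheromone 2 at (3,3)

Answer: (3,3)=2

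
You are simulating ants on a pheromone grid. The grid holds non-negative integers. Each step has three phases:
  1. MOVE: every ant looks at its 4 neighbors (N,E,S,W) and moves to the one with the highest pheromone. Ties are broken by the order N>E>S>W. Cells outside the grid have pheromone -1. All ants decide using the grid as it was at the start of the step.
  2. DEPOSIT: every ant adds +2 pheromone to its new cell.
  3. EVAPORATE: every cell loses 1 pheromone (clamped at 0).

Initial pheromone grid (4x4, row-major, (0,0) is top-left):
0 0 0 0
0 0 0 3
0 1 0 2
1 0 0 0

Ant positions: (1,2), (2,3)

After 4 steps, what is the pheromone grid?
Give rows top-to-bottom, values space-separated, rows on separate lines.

After step 1: ants at (1,3),(1,3)
  0 0 0 0
  0 0 0 6
  0 0 0 1
  0 0 0 0
After step 2: ants at (2,3),(2,3)
  0 0 0 0
  0 0 0 5
  0 0 0 4
  0 0 0 0
After step 3: ants at (1,3),(1,3)
  0 0 0 0
  0 0 0 8
  0 0 0 3
  0 0 0 0
After step 4: ants at (2,3),(2,3)
  0 0 0 0
  0 0 0 7
  0 0 0 6
  0 0 0 0

0 0 0 0
0 0 0 7
0 0 0 6
0 0 0 0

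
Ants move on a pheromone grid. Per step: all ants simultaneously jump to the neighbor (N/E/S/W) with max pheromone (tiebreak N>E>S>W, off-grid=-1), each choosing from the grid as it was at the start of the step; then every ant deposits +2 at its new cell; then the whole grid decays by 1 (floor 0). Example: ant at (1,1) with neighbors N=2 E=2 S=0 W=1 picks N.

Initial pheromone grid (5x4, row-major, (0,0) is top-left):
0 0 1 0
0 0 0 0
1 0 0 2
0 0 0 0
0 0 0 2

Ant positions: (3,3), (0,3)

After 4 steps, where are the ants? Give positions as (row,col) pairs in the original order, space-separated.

Step 1: ant0:(3,3)->N->(2,3) | ant1:(0,3)->W->(0,2)
  grid max=3 at (2,3)
Step 2: ant0:(2,3)->N->(1,3) | ant1:(0,2)->E->(0,3)
  grid max=2 at (2,3)
Step 3: ant0:(1,3)->S->(2,3) | ant1:(0,3)->S->(1,3)
  grid max=3 at (2,3)
Step 4: ant0:(2,3)->N->(1,3) | ant1:(1,3)->S->(2,3)
  grid max=4 at (2,3)

(1,3) (2,3)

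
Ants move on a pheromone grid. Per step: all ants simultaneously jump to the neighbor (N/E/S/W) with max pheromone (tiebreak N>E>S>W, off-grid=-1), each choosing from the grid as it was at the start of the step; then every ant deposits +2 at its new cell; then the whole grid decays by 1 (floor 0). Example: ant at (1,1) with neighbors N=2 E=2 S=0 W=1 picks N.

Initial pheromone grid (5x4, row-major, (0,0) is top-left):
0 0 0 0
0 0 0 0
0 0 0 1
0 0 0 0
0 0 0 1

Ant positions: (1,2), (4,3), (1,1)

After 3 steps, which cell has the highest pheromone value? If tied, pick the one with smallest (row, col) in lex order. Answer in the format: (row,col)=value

Answer: (0,1)=3

Derivation:
Step 1: ant0:(1,2)->N->(0,2) | ant1:(4,3)->N->(3,3) | ant2:(1,1)->N->(0,1)
  grid max=1 at (0,1)
Step 2: ant0:(0,2)->W->(0,1) | ant1:(3,3)->N->(2,3) | ant2:(0,1)->E->(0,2)
  grid max=2 at (0,1)
Step 3: ant0:(0,1)->E->(0,2) | ant1:(2,3)->N->(1,3) | ant2:(0,2)->W->(0,1)
  grid max=3 at (0,1)
Final grid:
  0 3 3 0
  0 0 0 1
  0 0 0 0
  0 0 0 0
  0 0 0 0
Max pheromone 3 at (0,1)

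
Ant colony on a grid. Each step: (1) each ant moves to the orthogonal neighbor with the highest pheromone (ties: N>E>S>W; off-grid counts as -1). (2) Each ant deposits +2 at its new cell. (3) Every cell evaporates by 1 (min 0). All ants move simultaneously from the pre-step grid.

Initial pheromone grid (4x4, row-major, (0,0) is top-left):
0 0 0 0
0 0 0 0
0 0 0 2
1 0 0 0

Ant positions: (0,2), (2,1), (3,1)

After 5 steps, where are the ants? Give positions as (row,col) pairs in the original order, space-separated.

Step 1: ant0:(0,2)->E->(0,3) | ant1:(2,1)->N->(1,1) | ant2:(3,1)->W->(3,0)
  grid max=2 at (3,0)
Step 2: ant0:(0,3)->S->(1,3) | ant1:(1,1)->N->(0,1) | ant2:(3,0)->N->(2,0)
  grid max=1 at (0,1)
Step 3: ant0:(1,3)->N->(0,3) | ant1:(0,1)->E->(0,2) | ant2:(2,0)->S->(3,0)
  grid max=2 at (3,0)
Step 4: ant0:(0,3)->W->(0,2) | ant1:(0,2)->E->(0,3) | ant2:(3,0)->N->(2,0)
  grid max=2 at (0,2)
Step 5: ant0:(0,2)->E->(0,3) | ant1:(0,3)->W->(0,2) | ant2:(2,0)->S->(3,0)
  grid max=3 at (0,2)

(0,3) (0,2) (3,0)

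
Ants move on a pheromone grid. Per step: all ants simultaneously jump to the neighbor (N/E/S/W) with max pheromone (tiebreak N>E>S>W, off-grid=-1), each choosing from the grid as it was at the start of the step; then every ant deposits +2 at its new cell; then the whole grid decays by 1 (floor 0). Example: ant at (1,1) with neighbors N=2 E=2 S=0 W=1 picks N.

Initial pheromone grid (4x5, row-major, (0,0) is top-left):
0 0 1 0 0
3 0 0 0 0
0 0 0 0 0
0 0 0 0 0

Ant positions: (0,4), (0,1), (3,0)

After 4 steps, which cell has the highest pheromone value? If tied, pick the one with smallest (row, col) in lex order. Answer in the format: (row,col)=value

Step 1: ant0:(0,4)->S->(1,4) | ant1:(0,1)->E->(0,2) | ant2:(3,0)->N->(2,0)
  grid max=2 at (0,2)
Step 2: ant0:(1,4)->N->(0,4) | ant1:(0,2)->E->(0,3) | ant2:(2,0)->N->(1,0)
  grid max=3 at (1,0)
Step 3: ant0:(0,4)->W->(0,3) | ant1:(0,3)->E->(0,4) | ant2:(1,0)->N->(0,0)
  grid max=2 at (0,3)
Step 4: ant0:(0,3)->E->(0,4) | ant1:(0,4)->W->(0,3) | ant2:(0,0)->S->(1,0)
  grid max=3 at (0,3)
Final grid:
  0 0 0 3 3
  3 0 0 0 0
  0 0 0 0 0
  0 0 0 0 0
Max pheromone 3 at (0,3)

Answer: (0,3)=3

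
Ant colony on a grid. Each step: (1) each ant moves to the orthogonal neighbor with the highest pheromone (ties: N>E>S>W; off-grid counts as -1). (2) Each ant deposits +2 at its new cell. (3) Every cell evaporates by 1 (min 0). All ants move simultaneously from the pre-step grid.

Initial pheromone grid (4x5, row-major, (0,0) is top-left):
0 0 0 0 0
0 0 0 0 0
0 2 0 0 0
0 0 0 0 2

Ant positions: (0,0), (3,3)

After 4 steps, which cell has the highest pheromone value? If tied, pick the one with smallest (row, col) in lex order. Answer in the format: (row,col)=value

Answer: (3,4)=2

Derivation:
Step 1: ant0:(0,0)->E->(0,1) | ant1:(3,3)->E->(3,4)
  grid max=3 at (3,4)
Step 2: ant0:(0,1)->E->(0,2) | ant1:(3,4)->N->(2,4)
  grid max=2 at (3,4)
Step 3: ant0:(0,2)->E->(0,3) | ant1:(2,4)->S->(3,4)
  grid max=3 at (3,4)
Step 4: ant0:(0,3)->E->(0,4) | ant1:(3,4)->N->(2,4)
  grid max=2 at (3,4)
Final grid:
  0 0 0 0 1
  0 0 0 0 0
  0 0 0 0 1
  0 0 0 0 2
Max pheromone 2 at (3,4)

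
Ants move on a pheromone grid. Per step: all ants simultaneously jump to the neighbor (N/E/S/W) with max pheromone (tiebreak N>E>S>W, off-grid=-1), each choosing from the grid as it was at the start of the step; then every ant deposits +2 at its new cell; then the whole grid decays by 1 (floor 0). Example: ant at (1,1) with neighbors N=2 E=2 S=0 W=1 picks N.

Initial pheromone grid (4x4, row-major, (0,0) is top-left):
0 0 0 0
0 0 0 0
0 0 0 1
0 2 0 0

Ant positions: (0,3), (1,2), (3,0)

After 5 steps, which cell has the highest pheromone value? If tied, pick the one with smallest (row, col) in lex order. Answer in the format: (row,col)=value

Answer: (1,3)=5

Derivation:
Step 1: ant0:(0,3)->S->(1,3) | ant1:(1,2)->N->(0,2) | ant2:(3,0)->E->(3,1)
  grid max=3 at (3,1)
Step 2: ant0:(1,3)->N->(0,3) | ant1:(0,2)->E->(0,3) | ant2:(3,1)->N->(2,1)
  grid max=3 at (0,3)
Step 3: ant0:(0,3)->S->(1,3) | ant1:(0,3)->S->(1,3) | ant2:(2,1)->S->(3,1)
  grid max=3 at (1,3)
Step 4: ant0:(1,3)->N->(0,3) | ant1:(1,3)->N->(0,3) | ant2:(3,1)->N->(2,1)
  grid max=5 at (0,3)
Step 5: ant0:(0,3)->S->(1,3) | ant1:(0,3)->S->(1,3) | ant2:(2,1)->S->(3,1)
  grid max=5 at (1,3)
Final grid:
  0 0 0 4
  0 0 0 5
  0 0 0 0
  0 3 0 0
Max pheromone 5 at (1,3)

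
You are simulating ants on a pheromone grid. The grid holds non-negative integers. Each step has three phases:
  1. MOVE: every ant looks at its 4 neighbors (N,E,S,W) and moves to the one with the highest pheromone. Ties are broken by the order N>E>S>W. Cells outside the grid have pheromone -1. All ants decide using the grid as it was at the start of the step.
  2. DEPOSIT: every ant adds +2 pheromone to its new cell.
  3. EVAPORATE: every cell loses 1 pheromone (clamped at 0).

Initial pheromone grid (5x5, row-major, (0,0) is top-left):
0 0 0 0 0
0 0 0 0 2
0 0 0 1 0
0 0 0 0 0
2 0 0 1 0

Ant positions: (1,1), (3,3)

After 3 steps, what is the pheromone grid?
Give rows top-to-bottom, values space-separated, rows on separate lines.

After step 1: ants at (0,1),(2,3)
  0 1 0 0 0
  0 0 0 0 1
  0 0 0 2 0
  0 0 0 0 0
  1 0 0 0 0
After step 2: ants at (0,2),(1,3)
  0 0 1 0 0
  0 0 0 1 0
  0 0 0 1 0
  0 0 0 0 0
  0 0 0 0 0
After step 3: ants at (0,3),(2,3)
  0 0 0 1 0
  0 0 0 0 0
  0 0 0 2 0
  0 0 0 0 0
  0 0 0 0 0

0 0 0 1 0
0 0 0 0 0
0 0 0 2 0
0 0 0 0 0
0 0 0 0 0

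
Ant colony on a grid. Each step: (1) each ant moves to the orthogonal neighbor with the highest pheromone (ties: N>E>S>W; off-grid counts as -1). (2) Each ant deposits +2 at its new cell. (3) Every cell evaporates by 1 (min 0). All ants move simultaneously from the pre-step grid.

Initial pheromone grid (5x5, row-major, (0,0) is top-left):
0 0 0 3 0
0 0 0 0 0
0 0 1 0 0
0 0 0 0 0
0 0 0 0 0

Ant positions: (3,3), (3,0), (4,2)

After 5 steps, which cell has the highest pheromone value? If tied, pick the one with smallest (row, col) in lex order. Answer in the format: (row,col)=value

Answer: (0,3)=4

Derivation:
Step 1: ant0:(3,3)->N->(2,3) | ant1:(3,0)->N->(2,0) | ant2:(4,2)->N->(3,2)
  grid max=2 at (0,3)
Step 2: ant0:(2,3)->N->(1,3) | ant1:(2,0)->N->(1,0) | ant2:(3,2)->N->(2,2)
  grid max=1 at (0,3)
Step 3: ant0:(1,3)->N->(0,3) | ant1:(1,0)->N->(0,0) | ant2:(2,2)->N->(1,2)
  grid max=2 at (0,3)
Step 4: ant0:(0,3)->E->(0,4) | ant1:(0,0)->E->(0,1) | ant2:(1,2)->N->(0,2)
  grid max=1 at (0,1)
Step 5: ant0:(0,4)->W->(0,3) | ant1:(0,1)->E->(0,2) | ant2:(0,2)->E->(0,3)
  grid max=4 at (0,3)
Final grid:
  0 0 2 4 0
  0 0 0 0 0
  0 0 0 0 0
  0 0 0 0 0
  0 0 0 0 0
Max pheromone 4 at (0,3)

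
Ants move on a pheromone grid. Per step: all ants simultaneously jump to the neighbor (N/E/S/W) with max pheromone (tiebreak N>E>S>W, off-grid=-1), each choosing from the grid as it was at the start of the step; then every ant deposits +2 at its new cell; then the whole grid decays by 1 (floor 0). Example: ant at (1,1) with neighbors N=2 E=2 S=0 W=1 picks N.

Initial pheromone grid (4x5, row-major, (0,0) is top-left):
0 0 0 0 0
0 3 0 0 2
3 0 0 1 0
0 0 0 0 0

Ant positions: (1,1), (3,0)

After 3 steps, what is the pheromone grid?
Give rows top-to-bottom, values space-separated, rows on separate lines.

After step 1: ants at (0,1),(2,0)
  0 1 0 0 0
  0 2 0 0 1
  4 0 0 0 0
  0 0 0 0 0
After step 2: ants at (1,1),(1,0)
  0 0 0 0 0
  1 3 0 0 0
  3 0 0 0 0
  0 0 0 0 0
After step 3: ants at (1,0),(1,1)
  0 0 0 0 0
  2 4 0 0 0
  2 0 0 0 0
  0 0 0 0 0

0 0 0 0 0
2 4 0 0 0
2 0 0 0 0
0 0 0 0 0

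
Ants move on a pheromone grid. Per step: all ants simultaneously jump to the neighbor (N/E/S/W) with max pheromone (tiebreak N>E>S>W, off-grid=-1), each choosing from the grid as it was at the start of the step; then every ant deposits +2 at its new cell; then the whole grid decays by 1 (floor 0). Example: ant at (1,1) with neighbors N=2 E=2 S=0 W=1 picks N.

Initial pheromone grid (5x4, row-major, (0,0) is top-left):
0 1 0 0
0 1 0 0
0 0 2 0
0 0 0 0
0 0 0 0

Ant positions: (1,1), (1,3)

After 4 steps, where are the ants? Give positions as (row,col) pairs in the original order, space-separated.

Step 1: ant0:(1,1)->N->(0,1) | ant1:(1,3)->N->(0,3)
  grid max=2 at (0,1)
Step 2: ant0:(0,1)->E->(0,2) | ant1:(0,3)->S->(1,3)
  grid max=1 at (0,1)
Step 3: ant0:(0,2)->W->(0,1) | ant1:(1,3)->N->(0,3)
  grid max=2 at (0,1)
Step 4: ant0:(0,1)->E->(0,2) | ant1:(0,3)->S->(1,3)
  grid max=1 at (0,1)

(0,2) (1,3)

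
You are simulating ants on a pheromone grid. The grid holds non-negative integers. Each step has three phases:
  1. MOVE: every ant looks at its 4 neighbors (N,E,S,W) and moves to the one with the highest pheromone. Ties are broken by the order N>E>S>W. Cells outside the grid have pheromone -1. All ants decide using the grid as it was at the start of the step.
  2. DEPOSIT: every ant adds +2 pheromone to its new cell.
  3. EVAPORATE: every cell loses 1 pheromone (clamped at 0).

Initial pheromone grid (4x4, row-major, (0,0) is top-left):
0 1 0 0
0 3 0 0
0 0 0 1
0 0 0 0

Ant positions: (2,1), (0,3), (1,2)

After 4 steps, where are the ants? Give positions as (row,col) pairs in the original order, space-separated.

Step 1: ant0:(2,1)->N->(1,1) | ant1:(0,3)->S->(1,3) | ant2:(1,2)->W->(1,1)
  grid max=6 at (1,1)
Step 2: ant0:(1,1)->N->(0,1) | ant1:(1,3)->N->(0,3) | ant2:(1,1)->N->(0,1)
  grid max=5 at (1,1)
Step 3: ant0:(0,1)->S->(1,1) | ant1:(0,3)->S->(1,3) | ant2:(0,1)->S->(1,1)
  grid max=8 at (1,1)
Step 4: ant0:(1,1)->N->(0,1) | ant1:(1,3)->N->(0,3) | ant2:(1,1)->N->(0,1)
  grid max=7 at (1,1)

(0,1) (0,3) (0,1)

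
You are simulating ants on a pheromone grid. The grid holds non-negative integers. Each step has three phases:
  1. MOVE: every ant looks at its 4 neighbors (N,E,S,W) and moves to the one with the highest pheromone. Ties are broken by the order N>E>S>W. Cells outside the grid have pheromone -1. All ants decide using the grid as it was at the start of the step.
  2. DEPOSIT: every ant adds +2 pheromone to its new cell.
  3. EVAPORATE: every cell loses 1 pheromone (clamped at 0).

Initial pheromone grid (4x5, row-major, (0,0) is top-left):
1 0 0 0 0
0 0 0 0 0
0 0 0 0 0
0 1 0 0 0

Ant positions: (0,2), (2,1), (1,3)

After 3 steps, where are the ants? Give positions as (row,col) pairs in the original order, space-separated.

Step 1: ant0:(0,2)->E->(0,3) | ant1:(2,1)->S->(3,1) | ant2:(1,3)->N->(0,3)
  grid max=3 at (0,3)
Step 2: ant0:(0,3)->E->(0,4) | ant1:(3,1)->N->(2,1) | ant2:(0,3)->E->(0,4)
  grid max=3 at (0,4)
Step 3: ant0:(0,4)->W->(0,3) | ant1:(2,1)->S->(3,1) | ant2:(0,4)->W->(0,3)
  grid max=5 at (0,3)

(0,3) (3,1) (0,3)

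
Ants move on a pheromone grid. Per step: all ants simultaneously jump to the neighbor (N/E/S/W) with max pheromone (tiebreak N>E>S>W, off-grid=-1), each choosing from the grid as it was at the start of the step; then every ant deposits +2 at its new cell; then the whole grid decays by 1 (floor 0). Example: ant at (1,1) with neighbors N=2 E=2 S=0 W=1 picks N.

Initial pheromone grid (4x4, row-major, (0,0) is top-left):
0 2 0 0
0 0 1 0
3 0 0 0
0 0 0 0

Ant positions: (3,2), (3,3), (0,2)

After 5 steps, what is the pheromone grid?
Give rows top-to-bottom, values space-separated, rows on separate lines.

After step 1: ants at (2,2),(2,3),(0,1)
  0 3 0 0
  0 0 0 0
  2 0 1 1
  0 0 0 0
After step 2: ants at (2,3),(2,2),(0,2)
  0 2 1 0
  0 0 0 0
  1 0 2 2
  0 0 0 0
After step 3: ants at (2,2),(2,3),(0,1)
  0 3 0 0
  0 0 0 0
  0 0 3 3
  0 0 0 0
After step 4: ants at (2,3),(2,2),(0,2)
  0 2 1 0
  0 0 0 0
  0 0 4 4
  0 0 0 0
After step 5: ants at (2,2),(2,3),(0,1)
  0 3 0 0
  0 0 0 0
  0 0 5 5
  0 0 0 0

0 3 0 0
0 0 0 0
0 0 5 5
0 0 0 0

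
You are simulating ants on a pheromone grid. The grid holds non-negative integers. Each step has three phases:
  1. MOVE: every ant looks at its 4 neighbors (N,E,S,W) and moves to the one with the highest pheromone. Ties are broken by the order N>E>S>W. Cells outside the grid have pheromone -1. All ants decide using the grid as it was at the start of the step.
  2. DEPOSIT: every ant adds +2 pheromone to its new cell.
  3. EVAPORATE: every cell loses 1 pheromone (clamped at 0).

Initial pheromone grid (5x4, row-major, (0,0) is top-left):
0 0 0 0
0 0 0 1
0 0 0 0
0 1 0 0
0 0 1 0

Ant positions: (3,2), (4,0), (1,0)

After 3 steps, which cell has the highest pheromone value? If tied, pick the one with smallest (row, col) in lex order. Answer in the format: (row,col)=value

Step 1: ant0:(3,2)->S->(4,2) | ant1:(4,0)->N->(3,0) | ant2:(1,0)->N->(0,0)
  grid max=2 at (4,2)
Step 2: ant0:(4,2)->N->(3,2) | ant1:(3,0)->N->(2,0) | ant2:(0,0)->E->(0,1)
  grid max=1 at (0,1)
Step 3: ant0:(3,2)->S->(4,2) | ant1:(2,0)->N->(1,0) | ant2:(0,1)->E->(0,2)
  grid max=2 at (4,2)
Final grid:
  0 0 1 0
  1 0 0 0
  0 0 0 0
  0 0 0 0
  0 0 2 0
Max pheromone 2 at (4,2)

Answer: (4,2)=2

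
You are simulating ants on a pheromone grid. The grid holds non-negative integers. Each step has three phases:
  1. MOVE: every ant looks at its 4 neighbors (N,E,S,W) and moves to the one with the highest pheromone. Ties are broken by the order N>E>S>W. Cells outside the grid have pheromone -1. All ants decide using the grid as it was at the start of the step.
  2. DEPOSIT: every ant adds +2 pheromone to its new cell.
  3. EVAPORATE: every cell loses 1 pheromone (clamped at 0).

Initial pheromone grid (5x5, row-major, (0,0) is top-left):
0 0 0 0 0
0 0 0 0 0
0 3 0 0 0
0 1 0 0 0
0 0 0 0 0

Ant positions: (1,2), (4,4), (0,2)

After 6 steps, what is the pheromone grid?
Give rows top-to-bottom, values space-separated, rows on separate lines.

After step 1: ants at (0,2),(3,4),(0,3)
  0 0 1 1 0
  0 0 0 0 0
  0 2 0 0 0
  0 0 0 0 1
  0 0 0 0 0
After step 2: ants at (0,3),(2,4),(0,2)
  0 0 2 2 0
  0 0 0 0 0
  0 1 0 0 1
  0 0 0 0 0
  0 0 0 0 0
After step 3: ants at (0,2),(1,4),(0,3)
  0 0 3 3 0
  0 0 0 0 1
  0 0 0 0 0
  0 0 0 0 0
  0 0 0 0 0
After step 4: ants at (0,3),(0,4),(0,2)
  0 0 4 4 1
  0 0 0 0 0
  0 0 0 0 0
  0 0 0 0 0
  0 0 0 0 0
After step 5: ants at (0,2),(0,3),(0,3)
  0 0 5 7 0
  0 0 0 0 0
  0 0 0 0 0
  0 0 0 0 0
  0 0 0 0 0
After step 6: ants at (0,3),(0,2),(0,2)
  0 0 8 8 0
  0 0 0 0 0
  0 0 0 0 0
  0 0 0 0 0
  0 0 0 0 0

0 0 8 8 0
0 0 0 0 0
0 0 0 0 0
0 0 0 0 0
0 0 0 0 0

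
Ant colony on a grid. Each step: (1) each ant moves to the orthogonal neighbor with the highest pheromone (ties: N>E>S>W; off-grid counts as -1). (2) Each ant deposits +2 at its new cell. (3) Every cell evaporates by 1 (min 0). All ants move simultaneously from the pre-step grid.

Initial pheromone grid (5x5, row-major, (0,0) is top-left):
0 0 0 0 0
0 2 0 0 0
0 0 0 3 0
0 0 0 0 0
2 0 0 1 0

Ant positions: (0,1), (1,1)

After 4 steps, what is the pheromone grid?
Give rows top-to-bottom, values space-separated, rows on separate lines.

After step 1: ants at (1,1),(0,1)
  0 1 0 0 0
  0 3 0 0 0
  0 0 0 2 0
  0 0 0 0 0
  1 0 0 0 0
After step 2: ants at (0,1),(1,1)
  0 2 0 0 0
  0 4 0 0 0
  0 0 0 1 0
  0 0 0 0 0
  0 0 0 0 0
After step 3: ants at (1,1),(0,1)
  0 3 0 0 0
  0 5 0 0 0
  0 0 0 0 0
  0 0 0 0 0
  0 0 0 0 0
After step 4: ants at (0,1),(1,1)
  0 4 0 0 0
  0 6 0 0 0
  0 0 0 0 0
  0 0 0 0 0
  0 0 0 0 0

0 4 0 0 0
0 6 0 0 0
0 0 0 0 0
0 0 0 0 0
0 0 0 0 0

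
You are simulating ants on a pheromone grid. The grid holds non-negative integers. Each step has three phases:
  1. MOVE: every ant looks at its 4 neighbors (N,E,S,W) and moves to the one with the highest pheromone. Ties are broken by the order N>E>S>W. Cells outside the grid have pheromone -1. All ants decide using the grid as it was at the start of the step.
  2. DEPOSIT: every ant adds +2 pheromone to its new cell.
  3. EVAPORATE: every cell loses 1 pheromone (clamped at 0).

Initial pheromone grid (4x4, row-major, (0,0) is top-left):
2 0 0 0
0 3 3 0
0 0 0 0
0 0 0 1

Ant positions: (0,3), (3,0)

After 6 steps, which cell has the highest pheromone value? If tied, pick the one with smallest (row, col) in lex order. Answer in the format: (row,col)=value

Step 1: ant0:(0,3)->S->(1,3) | ant1:(3,0)->N->(2,0)
  grid max=2 at (1,1)
Step 2: ant0:(1,3)->W->(1,2) | ant1:(2,0)->N->(1,0)
  grid max=3 at (1,2)
Step 3: ant0:(1,2)->W->(1,1) | ant1:(1,0)->E->(1,1)
  grid max=4 at (1,1)
Step 4: ant0:(1,1)->E->(1,2) | ant1:(1,1)->E->(1,2)
  grid max=5 at (1,2)
Step 5: ant0:(1,2)->W->(1,1) | ant1:(1,2)->W->(1,1)
  grid max=6 at (1,1)
Step 6: ant0:(1,1)->E->(1,2) | ant1:(1,1)->E->(1,2)
  grid max=7 at (1,2)
Final grid:
  0 0 0 0
  0 5 7 0
  0 0 0 0
  0 0 0 0
Max pheromone 7 at (1,2)

Answer: (1,2)=7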